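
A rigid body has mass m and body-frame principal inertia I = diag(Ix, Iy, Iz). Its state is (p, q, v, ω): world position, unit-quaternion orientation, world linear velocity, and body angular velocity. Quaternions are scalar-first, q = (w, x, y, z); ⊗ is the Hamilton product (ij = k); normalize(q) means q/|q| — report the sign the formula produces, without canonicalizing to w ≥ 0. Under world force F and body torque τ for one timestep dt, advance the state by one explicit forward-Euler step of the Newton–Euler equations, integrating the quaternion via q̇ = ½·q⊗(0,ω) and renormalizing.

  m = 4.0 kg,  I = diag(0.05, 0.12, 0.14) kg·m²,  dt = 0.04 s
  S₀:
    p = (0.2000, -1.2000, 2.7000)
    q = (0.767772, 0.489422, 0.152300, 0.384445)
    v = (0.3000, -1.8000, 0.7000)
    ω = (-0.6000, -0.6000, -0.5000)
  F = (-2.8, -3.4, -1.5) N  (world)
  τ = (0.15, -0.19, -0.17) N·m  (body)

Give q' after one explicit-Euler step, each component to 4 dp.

q⊗(0,ω) = (0.5772557, -0.3061462, -0.4466192, -0.5861592)
updated quaternion q' = (0.7792, 0.4832, 0.1433, 0.3726)

q' = (0.7792, 0.4832, 0.1433, 0.3726)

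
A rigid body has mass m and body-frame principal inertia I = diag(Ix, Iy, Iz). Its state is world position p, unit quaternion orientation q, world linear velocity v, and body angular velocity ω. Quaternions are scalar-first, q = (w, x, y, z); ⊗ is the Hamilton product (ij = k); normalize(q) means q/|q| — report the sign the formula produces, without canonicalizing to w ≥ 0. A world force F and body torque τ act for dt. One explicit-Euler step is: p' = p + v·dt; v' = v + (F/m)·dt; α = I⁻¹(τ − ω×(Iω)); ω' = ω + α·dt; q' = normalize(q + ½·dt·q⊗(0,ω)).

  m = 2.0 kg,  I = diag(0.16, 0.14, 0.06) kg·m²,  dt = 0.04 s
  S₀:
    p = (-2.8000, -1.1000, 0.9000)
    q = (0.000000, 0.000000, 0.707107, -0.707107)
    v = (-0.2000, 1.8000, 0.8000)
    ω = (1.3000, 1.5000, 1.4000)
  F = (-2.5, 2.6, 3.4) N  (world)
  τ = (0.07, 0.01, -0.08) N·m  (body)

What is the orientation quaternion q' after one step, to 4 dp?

2q̇ = q⊗(0,ω) = (-0.0707107, 2.0506103, -0.9192391, -0.9192391)
updated quaternion q' = (-0.0014, 0.0410, 0.6879, -0.7246)

q' = (-0.0014, 0.0410, 0.6879, -0.7246)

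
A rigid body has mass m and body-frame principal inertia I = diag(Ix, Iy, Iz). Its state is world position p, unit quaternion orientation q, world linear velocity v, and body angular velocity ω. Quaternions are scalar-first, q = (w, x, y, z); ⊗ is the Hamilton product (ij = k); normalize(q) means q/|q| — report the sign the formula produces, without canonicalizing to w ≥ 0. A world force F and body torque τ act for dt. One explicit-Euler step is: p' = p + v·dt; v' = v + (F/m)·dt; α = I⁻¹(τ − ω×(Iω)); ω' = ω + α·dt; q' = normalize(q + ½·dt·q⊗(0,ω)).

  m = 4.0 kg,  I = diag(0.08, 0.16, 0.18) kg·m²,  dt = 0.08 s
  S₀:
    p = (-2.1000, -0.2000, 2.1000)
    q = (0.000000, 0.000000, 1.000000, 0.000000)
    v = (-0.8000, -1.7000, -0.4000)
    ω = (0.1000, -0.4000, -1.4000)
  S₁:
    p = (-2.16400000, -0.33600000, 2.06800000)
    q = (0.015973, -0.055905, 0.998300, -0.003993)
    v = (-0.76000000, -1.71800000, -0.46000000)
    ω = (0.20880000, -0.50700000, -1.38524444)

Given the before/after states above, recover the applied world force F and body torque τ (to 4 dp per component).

F = (2.0000, -0.9000, -3.0000)
τ = (0.1200, -0.2000, 0.0300)

v₁ − v₀ = (0.04000000, -0.01800000, -0.06000000)
m·(v₁−v₀)/dt = (2.0000, -0.9000, -3.0000)
rate change Δω = (0.10880000, -0.10700000, 0.01475556)
precession coupling = (0.0112, 0.0140, -0.0032)
τ = I·(Δω/dt) + ω₀×(Iω₀) = (0.1200, -0.2000, 0.0300)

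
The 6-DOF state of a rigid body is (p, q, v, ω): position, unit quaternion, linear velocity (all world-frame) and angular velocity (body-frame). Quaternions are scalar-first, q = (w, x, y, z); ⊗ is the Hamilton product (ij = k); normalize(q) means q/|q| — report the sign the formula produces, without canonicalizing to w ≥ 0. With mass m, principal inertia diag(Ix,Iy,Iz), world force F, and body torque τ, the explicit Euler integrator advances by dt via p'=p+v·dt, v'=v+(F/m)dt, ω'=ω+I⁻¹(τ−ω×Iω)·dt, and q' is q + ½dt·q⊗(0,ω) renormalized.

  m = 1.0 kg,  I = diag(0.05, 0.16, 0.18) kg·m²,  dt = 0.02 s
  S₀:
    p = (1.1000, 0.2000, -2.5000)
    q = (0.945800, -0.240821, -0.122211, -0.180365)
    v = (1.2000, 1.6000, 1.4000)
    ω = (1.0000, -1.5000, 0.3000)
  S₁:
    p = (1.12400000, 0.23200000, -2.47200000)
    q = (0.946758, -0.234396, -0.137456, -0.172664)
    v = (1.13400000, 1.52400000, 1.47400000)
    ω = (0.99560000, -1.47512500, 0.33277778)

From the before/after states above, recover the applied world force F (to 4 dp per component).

F = (-3.3000, -3.8000, 3.7000)

v₁ − v₀ = (-0.06600000, -0.07600000, 0.07400000)
m·(v₁−v₀)/dt = (-3.3000, -3.8000, 3.7000)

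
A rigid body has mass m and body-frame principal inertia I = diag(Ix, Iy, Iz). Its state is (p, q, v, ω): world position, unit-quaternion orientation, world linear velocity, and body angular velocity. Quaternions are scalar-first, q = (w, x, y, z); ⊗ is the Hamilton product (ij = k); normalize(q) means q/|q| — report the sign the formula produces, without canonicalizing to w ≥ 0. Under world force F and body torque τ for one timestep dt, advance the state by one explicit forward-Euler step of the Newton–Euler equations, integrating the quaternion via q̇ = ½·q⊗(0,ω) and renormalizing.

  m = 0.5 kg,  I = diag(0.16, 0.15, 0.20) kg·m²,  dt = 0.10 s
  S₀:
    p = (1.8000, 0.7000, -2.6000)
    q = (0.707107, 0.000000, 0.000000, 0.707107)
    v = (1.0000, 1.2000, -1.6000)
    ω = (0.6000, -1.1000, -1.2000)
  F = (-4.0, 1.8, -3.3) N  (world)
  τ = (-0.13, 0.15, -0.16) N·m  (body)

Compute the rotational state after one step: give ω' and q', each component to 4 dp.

angular accel α = (-1.2250, 0.8080, -0.8330)
ω' = ω + α·dt = (0.4775, -1.0192, -1.2833)
q⊗(0,ω) = (0.8485284, 1.2020819, -0.3535535, -0.8485284)
updated quaternion q' = (0.7467, 0.0599, -0.0176, 0.6622)

ω' = (0.4775, -1.0192, -1.2833)
q' = (0.7467, 0.0599, -0.0176, 0.6622)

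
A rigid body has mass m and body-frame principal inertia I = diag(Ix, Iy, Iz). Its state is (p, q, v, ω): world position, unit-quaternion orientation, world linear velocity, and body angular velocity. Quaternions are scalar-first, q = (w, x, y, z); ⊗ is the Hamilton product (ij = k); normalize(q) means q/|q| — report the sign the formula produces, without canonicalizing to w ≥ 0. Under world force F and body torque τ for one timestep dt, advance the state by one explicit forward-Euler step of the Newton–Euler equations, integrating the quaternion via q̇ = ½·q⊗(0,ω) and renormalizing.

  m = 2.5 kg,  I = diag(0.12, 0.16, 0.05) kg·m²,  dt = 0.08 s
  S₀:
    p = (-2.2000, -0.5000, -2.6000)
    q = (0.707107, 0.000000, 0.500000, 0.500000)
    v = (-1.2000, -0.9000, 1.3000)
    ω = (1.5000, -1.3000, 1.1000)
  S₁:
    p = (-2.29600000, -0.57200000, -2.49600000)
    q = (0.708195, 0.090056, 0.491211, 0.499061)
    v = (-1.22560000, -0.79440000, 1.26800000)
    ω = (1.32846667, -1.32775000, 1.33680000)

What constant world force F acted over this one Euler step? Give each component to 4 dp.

v₁ − v₀ = (-0.02560000, 0.10560000, -0.03200000)
applied force F = (-0.8000, 3.3000, -1.0000)

F = (-0.8000, 3.3000, -1.0000)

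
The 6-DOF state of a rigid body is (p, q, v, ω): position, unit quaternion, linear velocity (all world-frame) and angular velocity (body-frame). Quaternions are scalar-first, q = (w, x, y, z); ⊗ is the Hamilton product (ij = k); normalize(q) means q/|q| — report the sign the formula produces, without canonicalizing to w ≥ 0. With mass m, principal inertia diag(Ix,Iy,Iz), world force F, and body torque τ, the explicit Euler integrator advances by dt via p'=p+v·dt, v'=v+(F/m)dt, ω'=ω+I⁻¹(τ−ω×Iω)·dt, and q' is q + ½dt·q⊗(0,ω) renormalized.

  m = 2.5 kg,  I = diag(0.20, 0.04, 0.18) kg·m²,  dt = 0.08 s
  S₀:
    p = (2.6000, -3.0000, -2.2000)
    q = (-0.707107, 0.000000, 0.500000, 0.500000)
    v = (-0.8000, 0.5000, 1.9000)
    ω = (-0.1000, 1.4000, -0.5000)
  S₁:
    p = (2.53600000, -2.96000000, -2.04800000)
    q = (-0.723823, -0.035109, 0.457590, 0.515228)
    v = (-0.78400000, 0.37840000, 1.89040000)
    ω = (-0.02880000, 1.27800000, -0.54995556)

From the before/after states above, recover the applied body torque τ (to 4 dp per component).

τ = (0.0800, -0.0600, -0.0900)

rate change Δω = (0.07120000, -0.12200000, -0.04995556)
applied torque τ = (0.0800, -0.0600, -0.0900)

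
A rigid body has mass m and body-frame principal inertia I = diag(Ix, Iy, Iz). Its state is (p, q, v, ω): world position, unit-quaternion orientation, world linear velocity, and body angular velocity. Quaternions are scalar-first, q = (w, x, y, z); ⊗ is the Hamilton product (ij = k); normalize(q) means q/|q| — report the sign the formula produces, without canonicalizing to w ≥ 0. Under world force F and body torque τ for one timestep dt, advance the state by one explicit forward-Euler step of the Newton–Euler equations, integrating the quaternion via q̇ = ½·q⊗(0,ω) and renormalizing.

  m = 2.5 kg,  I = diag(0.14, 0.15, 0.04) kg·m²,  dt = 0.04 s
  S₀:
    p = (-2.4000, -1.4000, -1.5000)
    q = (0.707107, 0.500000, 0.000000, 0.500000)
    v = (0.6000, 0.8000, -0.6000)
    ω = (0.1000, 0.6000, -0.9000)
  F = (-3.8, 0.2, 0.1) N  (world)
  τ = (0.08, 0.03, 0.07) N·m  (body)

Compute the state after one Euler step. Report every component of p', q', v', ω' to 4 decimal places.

gyro term ω×Iω = (0.0594, -0.0090, 0.0006)
α = I⁻¹(τ − ω×Iω) = (0.1471, 0.2600, 1.7350)
ω' = ω + α·dt = (0.1059, 0.6104, -0.8306)
2q̇ = q⊗(0,ω) = (0.4000000, -0.2292893, 0.9242642, -0.3363963)
updated quaternion q' = (0.7149, 0.4953, 0.0185, 0.4932)
linear accel F/m = (-1.5200, 0.0800, 0.0400)
p + v·dt = (-2.3760, -1.3680, -1.5240)
new velocity v' = (0.5392, 0.8032, -0.5984)

p' = (-2.3760, -1.3680, -1.5240)
q' = (0.7149, 0.4953, 0.0185, 0.4932)
v' = (0.5392, 0.8032, -0.5984)
ω' = (0.1059, 0.6104, -0.8306)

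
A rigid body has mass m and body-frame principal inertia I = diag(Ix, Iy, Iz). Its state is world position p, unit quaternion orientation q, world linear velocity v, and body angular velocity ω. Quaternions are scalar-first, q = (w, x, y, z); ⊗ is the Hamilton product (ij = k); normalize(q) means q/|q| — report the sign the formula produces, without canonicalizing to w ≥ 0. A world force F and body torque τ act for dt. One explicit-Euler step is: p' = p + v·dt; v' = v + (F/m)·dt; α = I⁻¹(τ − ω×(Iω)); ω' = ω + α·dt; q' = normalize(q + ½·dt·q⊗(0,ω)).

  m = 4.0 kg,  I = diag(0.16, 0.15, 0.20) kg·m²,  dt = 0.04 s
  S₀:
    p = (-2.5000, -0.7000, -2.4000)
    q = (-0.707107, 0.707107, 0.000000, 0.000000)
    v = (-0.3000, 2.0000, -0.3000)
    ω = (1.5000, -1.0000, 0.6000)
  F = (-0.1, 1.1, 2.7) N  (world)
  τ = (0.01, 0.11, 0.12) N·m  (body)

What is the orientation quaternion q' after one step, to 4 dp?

q' = (-0.7278, 0.6854, 0.0057, -0.0226)

Hamilton product q⊗(0,ω) = (-1.0606605, -1.0606605, 0.2828428, -1.1313712)
q' = normalize(q + ½dt·q⊗(0,ω)) = (-0.7278, 0.6854, 0.0057, -0.0226)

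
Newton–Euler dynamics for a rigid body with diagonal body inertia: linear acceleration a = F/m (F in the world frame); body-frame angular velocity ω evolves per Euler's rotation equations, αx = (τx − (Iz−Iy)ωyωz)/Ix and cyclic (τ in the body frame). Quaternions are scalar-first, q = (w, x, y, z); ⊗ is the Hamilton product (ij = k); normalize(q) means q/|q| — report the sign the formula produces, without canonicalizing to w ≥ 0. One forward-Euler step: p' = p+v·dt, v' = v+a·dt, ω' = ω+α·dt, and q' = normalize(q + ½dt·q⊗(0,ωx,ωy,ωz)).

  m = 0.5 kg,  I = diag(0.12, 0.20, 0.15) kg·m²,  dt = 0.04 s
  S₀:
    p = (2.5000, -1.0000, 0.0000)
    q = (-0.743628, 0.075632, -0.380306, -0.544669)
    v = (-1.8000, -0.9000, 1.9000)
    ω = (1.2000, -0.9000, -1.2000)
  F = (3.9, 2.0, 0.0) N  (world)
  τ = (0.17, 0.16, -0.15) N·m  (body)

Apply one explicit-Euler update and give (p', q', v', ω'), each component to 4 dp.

p' = (2.4280, -1.0360, 0.0760)
q' = (-0.7648, 0.0571, -0.3779, -0.5187)
v' = (-1.4880, -0.7400, 1.9000)
ω' = (1.2747, -0.8766, -1.2170)

new position p' = (2.4280, -1.0360, 0.0760)
new velocity v' = (-1.4880, -0.7400, 1.9000)
angular accel α = (1.8667, 0.5840, -0.4240)
new body rate ω' = (1.2747, -0.8766, -1.2170)
Hamilton product q⊗(0,ω) = (-1.0866366, -0.9261885, 0.1064208, 1.2806520)
q + ½dt·q⊗(0,ω), renormalized = (-0.7648, 0.0571, -0.3779, -0.5187)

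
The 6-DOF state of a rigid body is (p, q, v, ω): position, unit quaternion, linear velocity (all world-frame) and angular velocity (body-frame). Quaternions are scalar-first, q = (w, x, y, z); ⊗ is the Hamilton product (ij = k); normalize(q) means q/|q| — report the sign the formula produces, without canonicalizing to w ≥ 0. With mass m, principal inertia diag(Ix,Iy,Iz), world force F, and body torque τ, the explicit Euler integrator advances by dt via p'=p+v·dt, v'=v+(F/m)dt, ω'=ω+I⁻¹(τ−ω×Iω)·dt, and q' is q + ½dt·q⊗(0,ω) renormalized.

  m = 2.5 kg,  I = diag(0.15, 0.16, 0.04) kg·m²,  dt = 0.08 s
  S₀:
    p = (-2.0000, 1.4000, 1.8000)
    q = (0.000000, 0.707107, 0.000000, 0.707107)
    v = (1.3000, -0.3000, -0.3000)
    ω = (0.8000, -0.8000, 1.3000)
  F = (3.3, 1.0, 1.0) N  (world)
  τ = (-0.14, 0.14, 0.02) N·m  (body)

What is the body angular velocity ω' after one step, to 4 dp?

gyro term ω×Iω = (0.1248, 0.1144, -0.0064)
α = I⁻¹(τ − ω×Iω) = (-1.7653, 0.1600, 0.6600)
new body rate ω' = (0.6588, -0.7872, 1.3528)

ω' = (0.6588, -0.7872, 1.3528)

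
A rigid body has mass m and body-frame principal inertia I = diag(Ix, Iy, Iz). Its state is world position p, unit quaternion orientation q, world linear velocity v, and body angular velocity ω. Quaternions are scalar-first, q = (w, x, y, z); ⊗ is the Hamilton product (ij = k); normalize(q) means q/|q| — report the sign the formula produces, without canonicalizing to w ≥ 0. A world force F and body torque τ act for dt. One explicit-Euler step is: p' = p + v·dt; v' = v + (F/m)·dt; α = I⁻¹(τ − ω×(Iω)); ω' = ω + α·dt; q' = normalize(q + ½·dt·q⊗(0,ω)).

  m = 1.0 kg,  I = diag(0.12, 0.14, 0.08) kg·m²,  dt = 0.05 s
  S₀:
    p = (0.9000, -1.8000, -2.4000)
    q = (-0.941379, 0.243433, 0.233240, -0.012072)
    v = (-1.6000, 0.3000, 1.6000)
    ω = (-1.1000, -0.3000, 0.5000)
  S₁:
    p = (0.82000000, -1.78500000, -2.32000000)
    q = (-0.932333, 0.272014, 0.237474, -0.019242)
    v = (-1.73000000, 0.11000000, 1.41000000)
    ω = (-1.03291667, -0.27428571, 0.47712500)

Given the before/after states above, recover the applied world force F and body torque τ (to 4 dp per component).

rate change Δω = (0.06708333, 0.02571429, -0.02287500)
τ = I·(Δω/dt) + ω₀×(Iω₀) = (0.1700, 0.0500, -0.0300)
v₁ − v₀ = (-0.13000000, -0.19000000, -0.19000000)
F = m·Δv/dt = (-2.6000, -3.8000, -3.8000)

F = (-2.6000, -3.8000, -3.8000)
τ = (0.1700, 0.0500, -0.0300)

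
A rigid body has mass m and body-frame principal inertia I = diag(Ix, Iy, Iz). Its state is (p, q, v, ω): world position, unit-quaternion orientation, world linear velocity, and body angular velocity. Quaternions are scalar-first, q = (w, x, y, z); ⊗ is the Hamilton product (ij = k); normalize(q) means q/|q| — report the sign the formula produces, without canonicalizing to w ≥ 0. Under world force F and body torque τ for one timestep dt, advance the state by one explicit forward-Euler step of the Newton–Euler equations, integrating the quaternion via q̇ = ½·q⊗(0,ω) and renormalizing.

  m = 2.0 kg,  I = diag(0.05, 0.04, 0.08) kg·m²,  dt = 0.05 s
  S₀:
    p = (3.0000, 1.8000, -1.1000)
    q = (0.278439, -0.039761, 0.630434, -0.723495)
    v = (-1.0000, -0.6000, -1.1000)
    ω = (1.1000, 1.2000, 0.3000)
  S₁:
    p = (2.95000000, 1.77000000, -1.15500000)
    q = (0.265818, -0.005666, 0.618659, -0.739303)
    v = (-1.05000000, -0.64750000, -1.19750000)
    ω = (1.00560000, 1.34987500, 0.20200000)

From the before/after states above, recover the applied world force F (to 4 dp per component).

Δv = v₁−v₀ = (-0.05000000, -0.04750000, -0.09750000)
m·(v₁−v₀)/dt = (-2.0000, -1.9000, -3.9000)

F = (-2.0000, -1.9000, -3.9000)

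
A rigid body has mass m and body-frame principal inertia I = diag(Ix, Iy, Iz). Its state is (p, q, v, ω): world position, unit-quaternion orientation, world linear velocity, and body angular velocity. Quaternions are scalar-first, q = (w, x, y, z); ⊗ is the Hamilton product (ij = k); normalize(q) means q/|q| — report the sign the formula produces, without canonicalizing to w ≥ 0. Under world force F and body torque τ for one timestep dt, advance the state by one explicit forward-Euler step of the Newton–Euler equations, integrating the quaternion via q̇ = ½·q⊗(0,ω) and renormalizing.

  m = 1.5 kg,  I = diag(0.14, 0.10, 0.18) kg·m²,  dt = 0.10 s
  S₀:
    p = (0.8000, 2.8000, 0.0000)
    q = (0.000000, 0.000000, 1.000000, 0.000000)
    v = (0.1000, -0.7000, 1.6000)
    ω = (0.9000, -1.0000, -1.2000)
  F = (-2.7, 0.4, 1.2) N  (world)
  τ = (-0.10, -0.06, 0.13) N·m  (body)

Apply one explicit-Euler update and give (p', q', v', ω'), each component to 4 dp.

new position p' = (0.8100, 2.7300, 0.1600)
new velocity v' = (-0.0800, -0.6733, 1.6800)
precession coupling ω×(Iω) = (0.0960, 0.0432, 0.0360)
angular accel α = (-1.4000, -1.0320, 0.5222)
ω + α·dt = (0.7600, -1.1032, -1.1478)
Hamilton product q⊗(0,ω) = (1.0000000, -1.2000000, 0.0000000, -0.9000000)
q' = normalize(q + ½dt·q⊗(0,ω)) = (0.0498, -0.0598, 0.9960, -0.0448)

p' = (0.8100, 2.7300, 0.1600)
q' = (0.0498, -0.0598, 0.9960, -0.0448)
v' = (-0.0800, -0.6733, 1.6800)
ω' = (0.7600, -1.1032, -1.1478)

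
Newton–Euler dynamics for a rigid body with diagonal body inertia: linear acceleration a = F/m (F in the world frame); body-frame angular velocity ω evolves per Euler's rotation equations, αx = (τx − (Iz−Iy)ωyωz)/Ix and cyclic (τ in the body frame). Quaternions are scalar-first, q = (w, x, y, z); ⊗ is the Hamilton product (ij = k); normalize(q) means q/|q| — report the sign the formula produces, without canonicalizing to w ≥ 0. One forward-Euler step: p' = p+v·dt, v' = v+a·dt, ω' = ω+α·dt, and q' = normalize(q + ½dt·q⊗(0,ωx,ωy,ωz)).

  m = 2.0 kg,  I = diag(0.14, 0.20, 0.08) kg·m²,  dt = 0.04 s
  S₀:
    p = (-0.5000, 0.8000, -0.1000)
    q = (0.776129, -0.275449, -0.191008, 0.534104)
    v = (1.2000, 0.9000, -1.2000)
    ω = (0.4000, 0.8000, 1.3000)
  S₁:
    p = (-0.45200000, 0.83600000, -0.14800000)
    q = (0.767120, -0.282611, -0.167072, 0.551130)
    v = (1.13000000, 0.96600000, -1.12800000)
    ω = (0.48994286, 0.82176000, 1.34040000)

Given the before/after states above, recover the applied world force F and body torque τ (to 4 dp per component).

F = (-3.5000, 3.3000, 3.6000)
τ = (0.1900, 0.1400, 0.1000)

velocity change Δv = (-0.07000000, 0.06600000, 0.07200000)
F = m·Δv/dt = (-3.5000, 3.3000, 3.6000)
ω₁ − ω₀ = (0.08994286, 0.02176000, 0.04040000)
precession coupling = (-0.1248, 0.0312, 0.0192)
applied torque τ = (0.1900, 0.1400, 0.1000)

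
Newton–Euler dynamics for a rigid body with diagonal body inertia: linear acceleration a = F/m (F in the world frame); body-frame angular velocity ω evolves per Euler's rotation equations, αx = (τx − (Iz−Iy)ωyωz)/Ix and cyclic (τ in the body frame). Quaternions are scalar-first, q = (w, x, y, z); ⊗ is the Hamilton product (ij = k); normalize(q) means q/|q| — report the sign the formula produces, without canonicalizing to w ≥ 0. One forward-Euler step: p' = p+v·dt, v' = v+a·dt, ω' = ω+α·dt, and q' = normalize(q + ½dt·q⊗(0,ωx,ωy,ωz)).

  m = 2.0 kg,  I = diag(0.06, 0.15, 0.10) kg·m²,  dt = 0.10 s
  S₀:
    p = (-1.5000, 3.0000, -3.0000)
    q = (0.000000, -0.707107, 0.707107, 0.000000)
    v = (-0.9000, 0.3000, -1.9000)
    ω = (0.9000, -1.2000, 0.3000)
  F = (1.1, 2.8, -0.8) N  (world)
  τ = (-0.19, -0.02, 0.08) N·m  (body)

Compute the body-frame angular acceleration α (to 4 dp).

gyro term ω×Iω = (0.0180, -0.0108, -0.0972)
angular accel α = (-3.4667, -0.0613, 1.7720)

α = (-3.4667, -0.0613, 1.7720)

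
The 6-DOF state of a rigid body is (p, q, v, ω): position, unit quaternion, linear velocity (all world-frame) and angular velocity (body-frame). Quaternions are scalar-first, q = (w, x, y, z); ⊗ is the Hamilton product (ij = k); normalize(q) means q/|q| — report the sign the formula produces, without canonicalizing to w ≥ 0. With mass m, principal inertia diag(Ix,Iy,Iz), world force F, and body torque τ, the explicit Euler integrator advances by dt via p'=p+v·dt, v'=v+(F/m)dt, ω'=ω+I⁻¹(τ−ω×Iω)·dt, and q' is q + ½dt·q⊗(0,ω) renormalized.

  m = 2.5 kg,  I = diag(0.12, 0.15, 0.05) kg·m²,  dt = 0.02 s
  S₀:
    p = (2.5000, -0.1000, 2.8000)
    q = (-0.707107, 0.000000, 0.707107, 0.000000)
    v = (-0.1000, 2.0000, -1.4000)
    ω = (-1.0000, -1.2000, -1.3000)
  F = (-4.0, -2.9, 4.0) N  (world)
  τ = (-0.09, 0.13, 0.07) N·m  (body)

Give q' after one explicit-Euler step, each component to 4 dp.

2q̇ = q⊗(0,ω) = (0.8485284, -0.2121321, 0.8485284, 1.6263461)
q + ½dt·q⊗(0,ω), renormalized = (-0.6985, -0.0021, 0.7154, 0.0163)

q' = (-0.6985, -0.0021, 0.7154, 0.0163)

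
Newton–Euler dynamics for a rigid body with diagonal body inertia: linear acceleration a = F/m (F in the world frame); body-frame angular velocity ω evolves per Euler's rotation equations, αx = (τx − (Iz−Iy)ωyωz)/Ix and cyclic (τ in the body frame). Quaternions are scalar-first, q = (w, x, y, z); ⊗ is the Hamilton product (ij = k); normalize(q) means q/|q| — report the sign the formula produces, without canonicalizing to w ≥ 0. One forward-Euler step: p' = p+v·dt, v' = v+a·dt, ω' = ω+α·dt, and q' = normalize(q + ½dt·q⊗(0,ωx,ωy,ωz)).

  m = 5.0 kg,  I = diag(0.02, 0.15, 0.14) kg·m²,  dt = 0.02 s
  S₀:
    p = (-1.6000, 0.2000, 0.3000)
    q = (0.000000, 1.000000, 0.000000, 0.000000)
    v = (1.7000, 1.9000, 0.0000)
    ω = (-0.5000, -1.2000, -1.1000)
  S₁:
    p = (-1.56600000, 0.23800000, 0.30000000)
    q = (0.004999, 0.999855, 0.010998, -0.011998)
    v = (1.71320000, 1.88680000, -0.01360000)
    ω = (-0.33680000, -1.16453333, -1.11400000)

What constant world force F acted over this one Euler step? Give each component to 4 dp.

v₁ − v₀ = (0.01320000, -0.01320000, -0.01360000)
m·(v₁−v₀)/dt = (3.3000, -3.3000, -3.4000)

F = (3.3000, -3.3000, -3.4000)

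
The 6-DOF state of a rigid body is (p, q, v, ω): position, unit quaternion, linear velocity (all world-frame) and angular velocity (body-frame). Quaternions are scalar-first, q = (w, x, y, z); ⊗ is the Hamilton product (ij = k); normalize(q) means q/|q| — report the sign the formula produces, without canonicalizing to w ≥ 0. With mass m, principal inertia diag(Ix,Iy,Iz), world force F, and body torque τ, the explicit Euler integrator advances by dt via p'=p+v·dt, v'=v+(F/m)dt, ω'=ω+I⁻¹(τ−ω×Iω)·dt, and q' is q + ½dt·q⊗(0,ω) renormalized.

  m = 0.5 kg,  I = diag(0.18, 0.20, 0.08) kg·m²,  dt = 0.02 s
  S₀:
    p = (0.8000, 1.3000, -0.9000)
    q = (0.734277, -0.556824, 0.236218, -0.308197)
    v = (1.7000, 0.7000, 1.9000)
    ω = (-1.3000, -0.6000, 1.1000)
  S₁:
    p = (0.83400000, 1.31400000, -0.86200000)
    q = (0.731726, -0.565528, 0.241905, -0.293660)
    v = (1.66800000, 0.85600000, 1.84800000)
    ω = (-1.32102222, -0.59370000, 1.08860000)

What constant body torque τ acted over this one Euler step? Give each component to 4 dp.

ω₁ − ω₀ = (-0.02102222, 0.00630000, -0.01140000)
ω₀×(Iω₀) = (0.0792, -0.1430, 0.0156)
I·α + gyro = (-0.1100, -0.0800, -0.0300)

τ = (-0.1100, -0.0800, -0.0300)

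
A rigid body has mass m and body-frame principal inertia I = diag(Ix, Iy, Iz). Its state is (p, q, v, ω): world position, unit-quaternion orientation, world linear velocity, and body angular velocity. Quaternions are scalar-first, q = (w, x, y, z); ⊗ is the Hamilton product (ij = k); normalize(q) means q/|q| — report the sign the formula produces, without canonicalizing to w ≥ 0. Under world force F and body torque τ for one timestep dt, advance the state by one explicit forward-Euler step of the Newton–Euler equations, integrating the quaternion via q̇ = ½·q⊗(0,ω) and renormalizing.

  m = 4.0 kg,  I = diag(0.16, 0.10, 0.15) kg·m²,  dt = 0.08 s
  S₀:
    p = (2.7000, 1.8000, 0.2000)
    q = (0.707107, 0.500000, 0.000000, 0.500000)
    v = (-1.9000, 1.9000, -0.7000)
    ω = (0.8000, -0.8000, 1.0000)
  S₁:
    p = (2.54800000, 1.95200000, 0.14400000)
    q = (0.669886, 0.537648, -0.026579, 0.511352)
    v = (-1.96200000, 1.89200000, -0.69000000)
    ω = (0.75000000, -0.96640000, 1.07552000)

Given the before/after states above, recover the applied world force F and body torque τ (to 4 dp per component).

F = (-3.1000, -0.4000, 0.5000)
τ = (-0.1400, -0.2000, 0.1800)

v₁ − v₀ = (-0.06200000, -0.00800000, 0.01000000)
m·(v₁−v₀)/dt = (-3.1000, -0.4000, 0.5000)
Δω = ω₁−ω₀ = (-0.05000000, -0.16640000, 0.07552000)
I·α + gyro = (-0.1400, -0.2000, 0.1800)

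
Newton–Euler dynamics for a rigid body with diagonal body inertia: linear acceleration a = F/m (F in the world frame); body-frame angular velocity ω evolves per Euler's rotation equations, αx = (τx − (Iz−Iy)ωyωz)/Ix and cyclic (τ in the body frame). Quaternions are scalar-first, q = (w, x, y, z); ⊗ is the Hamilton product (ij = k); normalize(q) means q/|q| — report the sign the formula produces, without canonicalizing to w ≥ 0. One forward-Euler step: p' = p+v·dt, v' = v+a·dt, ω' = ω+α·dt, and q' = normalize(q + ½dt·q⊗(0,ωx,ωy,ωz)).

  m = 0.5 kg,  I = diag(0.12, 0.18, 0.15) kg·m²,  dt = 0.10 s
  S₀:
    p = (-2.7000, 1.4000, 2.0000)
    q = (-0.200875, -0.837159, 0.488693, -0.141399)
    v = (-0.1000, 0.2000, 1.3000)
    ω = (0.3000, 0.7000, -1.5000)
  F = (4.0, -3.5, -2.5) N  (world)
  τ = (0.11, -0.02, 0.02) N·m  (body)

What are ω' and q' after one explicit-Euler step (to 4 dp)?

gyro term ω×Iω = (0.0315, 0.0135, 0.0126)
(τ − ω×Iω)/I = (0.6542, -0.1861, 0.0493)
ω' = ω + α·dt = (0.3654, 0.6814, -1.4951)
q⊗(0,ω) = (-0.3030359, -0.6943227, -1.4387707, -0.4313067)
q + ½dt·q⊗(0,ω), renormalized = (-0.2153, -0.8688, 0.4153, -0.1624)

ω' = (0.3654, 0.6814, -1.4951)
q' = (-0.2153, -0.8688, 0.4153, -0.1624)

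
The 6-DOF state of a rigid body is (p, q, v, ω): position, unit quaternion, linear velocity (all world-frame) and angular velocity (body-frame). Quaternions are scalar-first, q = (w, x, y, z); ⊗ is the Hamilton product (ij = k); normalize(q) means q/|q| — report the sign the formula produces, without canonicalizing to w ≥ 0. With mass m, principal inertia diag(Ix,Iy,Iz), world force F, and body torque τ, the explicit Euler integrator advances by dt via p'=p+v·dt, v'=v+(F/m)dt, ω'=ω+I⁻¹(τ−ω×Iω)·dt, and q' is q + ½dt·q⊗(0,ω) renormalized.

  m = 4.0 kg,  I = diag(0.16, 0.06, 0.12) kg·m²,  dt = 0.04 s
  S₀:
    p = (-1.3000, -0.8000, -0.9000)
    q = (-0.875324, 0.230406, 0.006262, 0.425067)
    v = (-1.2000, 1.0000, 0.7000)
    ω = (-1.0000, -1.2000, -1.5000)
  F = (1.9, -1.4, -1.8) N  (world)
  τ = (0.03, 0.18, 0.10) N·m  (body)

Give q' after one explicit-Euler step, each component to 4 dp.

q' = (-0.8570, 0.2577, 0.0257, 0.4455)

Hamilton product q⊗(0,ω) = (0.8755209, 1.3760114, 0.9709308, 1.0427608)
updated quaternion q' = (-0.8570, 0.2577, 0.0257, 0.4455)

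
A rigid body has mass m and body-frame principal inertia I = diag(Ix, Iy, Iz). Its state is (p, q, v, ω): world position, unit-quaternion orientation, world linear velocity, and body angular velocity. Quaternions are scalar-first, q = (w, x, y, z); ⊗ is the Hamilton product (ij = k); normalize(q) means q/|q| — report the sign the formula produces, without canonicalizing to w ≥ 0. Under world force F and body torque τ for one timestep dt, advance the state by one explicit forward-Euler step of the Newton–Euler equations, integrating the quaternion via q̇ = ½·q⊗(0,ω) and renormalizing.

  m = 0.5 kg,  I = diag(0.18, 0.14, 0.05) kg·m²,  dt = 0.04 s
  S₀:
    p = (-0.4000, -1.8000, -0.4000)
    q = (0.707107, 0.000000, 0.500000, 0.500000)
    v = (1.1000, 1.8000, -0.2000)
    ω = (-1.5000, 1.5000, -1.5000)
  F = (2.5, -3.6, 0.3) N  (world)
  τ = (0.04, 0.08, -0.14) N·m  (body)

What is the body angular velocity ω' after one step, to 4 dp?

precession coupling ω×(Iω) = (0.2025, 0.2925, 0.0900)
(τ − ω×Iω)/I = (-0.9028, -1.5179, -4.6000)
new body rate ω' = (-1.5361, 1.4393, -1.6840)

ω' = (-1.5361, 1.4393, -1.6840)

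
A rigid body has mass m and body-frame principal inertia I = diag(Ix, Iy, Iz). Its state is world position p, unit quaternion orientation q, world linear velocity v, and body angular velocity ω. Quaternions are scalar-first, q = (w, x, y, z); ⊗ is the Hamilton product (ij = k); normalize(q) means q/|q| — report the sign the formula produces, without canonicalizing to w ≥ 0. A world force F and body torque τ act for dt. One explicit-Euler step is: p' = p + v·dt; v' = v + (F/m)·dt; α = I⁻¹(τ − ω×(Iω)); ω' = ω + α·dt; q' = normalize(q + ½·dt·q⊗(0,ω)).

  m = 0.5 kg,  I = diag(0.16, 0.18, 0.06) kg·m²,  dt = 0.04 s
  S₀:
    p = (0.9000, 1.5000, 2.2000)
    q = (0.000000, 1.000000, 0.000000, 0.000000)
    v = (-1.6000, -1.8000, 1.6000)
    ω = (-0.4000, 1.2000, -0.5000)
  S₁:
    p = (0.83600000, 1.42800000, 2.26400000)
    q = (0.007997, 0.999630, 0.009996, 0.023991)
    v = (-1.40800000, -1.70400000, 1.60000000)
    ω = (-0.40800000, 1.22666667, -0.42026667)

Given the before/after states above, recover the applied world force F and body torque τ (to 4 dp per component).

Δω = ω₁−ω₀ = (-0.00800000, 0.02666667, 0.07973333)
τ = I·(Δω/dt) + ω₀×(Iω₀) = (0.0400, 0.1400, 0.1100)
Δv = v₁−v₀ = (0.19200000, 0.09600000, 0.00000000)
F = m·Δv/dt = (2.4000, 1.2000, 0.0000)

F = (2.4000, 1.2000, 0.0000)
τ = (0.0400, 0.1400, 0.1100)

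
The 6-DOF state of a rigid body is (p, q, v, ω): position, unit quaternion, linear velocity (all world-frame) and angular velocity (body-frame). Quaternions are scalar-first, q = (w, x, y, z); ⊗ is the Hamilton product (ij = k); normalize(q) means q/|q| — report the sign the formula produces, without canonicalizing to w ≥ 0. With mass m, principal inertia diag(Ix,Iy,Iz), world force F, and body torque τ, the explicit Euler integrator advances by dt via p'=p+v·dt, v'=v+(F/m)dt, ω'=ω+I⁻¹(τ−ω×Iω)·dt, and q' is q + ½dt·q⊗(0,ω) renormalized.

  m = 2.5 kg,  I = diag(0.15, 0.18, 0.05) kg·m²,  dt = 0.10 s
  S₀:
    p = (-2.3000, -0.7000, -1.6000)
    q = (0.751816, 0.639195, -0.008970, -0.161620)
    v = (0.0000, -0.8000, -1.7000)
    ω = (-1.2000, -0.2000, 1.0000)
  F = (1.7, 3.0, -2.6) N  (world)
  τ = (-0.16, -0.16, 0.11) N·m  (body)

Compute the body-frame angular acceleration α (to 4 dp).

α = (-1.2400, -0.2222, 2.0560)

gyro term ω×Iω = (0.0260, -0.1200, 0.0072)
α = I⁻¹(τ − ω×Iω) = (-1.2400, -0.2222, 2.0560)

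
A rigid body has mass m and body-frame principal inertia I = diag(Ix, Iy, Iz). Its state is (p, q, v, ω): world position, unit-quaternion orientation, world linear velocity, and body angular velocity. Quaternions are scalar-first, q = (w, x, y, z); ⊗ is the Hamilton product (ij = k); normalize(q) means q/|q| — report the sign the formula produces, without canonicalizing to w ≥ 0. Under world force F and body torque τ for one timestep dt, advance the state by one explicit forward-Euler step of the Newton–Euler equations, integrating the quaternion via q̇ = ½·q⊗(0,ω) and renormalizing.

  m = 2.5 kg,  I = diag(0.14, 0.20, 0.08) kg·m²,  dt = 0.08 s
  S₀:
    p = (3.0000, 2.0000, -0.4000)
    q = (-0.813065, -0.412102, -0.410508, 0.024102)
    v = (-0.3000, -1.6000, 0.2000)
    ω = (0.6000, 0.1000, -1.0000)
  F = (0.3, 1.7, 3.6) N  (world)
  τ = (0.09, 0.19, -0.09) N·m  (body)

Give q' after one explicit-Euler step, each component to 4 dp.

q' = (-0.7997, -0.4148, -0.4292, 0.0648)

2q̇ = q⊗(0,ω) = (0.3124140, -0.0797412, -0.4789473, 1.0181596)
updated quaternion q' = (-0.7997, -0.4148, -0.4292, 0.0648)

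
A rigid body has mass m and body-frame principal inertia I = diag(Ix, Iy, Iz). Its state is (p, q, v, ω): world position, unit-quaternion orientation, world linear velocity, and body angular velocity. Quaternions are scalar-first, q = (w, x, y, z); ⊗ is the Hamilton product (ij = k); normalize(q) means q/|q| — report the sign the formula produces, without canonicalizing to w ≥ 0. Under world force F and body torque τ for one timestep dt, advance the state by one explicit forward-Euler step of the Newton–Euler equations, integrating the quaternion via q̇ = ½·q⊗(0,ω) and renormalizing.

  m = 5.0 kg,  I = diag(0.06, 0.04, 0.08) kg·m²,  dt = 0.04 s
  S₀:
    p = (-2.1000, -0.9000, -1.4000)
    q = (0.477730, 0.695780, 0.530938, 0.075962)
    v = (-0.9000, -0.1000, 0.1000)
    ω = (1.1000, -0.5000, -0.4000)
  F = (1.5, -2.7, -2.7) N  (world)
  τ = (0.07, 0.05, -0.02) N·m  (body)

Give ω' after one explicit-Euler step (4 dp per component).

precession coupling ω×(Iω) = (0.0080, 0.0088, 0.0110)
angular accel α = (1.0333, 1.0300, -0.3875)
ω' = ω + α·dt = (1.1413, -0.4588, -0.4155)

ω' = (1.1413, -0.4588, -0.4155)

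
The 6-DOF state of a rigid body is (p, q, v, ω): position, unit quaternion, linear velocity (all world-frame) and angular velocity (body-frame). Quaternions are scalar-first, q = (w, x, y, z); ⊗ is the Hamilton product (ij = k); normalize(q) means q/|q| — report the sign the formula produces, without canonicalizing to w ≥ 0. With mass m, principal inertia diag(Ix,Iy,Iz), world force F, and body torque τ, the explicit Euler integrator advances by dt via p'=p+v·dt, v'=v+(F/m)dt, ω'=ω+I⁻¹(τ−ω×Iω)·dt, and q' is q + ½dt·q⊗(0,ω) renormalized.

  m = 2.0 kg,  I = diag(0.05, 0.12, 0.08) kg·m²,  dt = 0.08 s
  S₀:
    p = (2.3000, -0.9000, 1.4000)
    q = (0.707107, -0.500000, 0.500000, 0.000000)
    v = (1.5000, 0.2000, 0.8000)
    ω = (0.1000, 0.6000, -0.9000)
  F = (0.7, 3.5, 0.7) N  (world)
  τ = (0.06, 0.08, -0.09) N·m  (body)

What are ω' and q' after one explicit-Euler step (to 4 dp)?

ω×(Iω) gyroscopic = (0.0216, 0.0027, 0.0042)
(τ − ω×Iω)/I = (0.7680, 0.6442, -1.1775)
ω + α·dt = (0.1614, 0.6515, -0.9942)
Hamilton product q⊗(0,ω) = (-0.2500000, -0.3792893, -0.0257358, -0.9863963)
q' = normalize(q + ½dt·q⊗(0,ω)) = (0.6964, -0.5147, 0.4985, -0.0394)

ω' = (0.1614, 0.6515, -0.9942)
q' = (0.6964, -0.5147, 0.4985, -0.0394)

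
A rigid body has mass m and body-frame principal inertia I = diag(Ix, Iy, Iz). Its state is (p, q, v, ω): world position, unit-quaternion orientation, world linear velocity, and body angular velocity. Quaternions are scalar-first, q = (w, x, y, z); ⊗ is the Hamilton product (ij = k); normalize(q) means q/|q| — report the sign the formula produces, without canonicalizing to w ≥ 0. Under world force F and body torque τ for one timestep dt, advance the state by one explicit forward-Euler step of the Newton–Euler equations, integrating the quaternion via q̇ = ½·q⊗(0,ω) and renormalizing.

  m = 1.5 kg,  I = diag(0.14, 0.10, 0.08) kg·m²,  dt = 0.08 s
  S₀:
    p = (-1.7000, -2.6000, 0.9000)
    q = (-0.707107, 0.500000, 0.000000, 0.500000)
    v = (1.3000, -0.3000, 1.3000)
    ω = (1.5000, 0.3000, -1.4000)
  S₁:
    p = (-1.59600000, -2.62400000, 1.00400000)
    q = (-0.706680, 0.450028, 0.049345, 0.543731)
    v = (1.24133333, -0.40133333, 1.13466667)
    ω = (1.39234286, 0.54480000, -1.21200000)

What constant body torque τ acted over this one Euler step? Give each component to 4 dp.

ω₁ − ω₀ = (-0.10765714, 0.24480000, 0.18800000)
gyro term ω₀×Iω₀ = (0.0084, -0.1260, -0.0180)
I·α + gyro = (-0.1800, 0.1800, 0.1700)

τ = (-0.1800, 0.1800, 0.1700)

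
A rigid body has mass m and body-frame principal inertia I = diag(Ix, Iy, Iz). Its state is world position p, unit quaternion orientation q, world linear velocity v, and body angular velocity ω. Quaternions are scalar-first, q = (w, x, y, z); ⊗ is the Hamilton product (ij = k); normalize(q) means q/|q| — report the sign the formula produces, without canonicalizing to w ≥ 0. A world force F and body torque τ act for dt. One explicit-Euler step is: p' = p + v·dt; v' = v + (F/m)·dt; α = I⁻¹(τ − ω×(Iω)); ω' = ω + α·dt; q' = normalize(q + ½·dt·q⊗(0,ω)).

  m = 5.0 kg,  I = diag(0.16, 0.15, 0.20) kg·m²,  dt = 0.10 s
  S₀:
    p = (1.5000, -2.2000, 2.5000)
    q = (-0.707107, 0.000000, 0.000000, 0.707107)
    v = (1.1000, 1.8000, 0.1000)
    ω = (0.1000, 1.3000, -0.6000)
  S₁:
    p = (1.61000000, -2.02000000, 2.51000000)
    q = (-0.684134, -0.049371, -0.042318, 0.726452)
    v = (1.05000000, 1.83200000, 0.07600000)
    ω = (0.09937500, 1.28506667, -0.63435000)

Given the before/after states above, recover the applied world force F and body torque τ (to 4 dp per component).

Δω = ω₁−ω₀ = (-0.00062500, -0.01493333, -0.03435000)
ω₀×(Iω₀) = (-0.0390, 0.0024, -0.0013)
τ = I·(Δω/dt) + ω₀×(Iω₀) = (-0.0400, -0.0200, -0.0700)
v₁ − v₀ = (-0.05000000, 0.03200000, -0.02400000)
F = m·Δv/dt = (-2.5000, 1.6000, -1.2000)

F = (-2.5000, 1.6000, -1.2000)
τ = (-0.0400, -0.0200, -0.0700)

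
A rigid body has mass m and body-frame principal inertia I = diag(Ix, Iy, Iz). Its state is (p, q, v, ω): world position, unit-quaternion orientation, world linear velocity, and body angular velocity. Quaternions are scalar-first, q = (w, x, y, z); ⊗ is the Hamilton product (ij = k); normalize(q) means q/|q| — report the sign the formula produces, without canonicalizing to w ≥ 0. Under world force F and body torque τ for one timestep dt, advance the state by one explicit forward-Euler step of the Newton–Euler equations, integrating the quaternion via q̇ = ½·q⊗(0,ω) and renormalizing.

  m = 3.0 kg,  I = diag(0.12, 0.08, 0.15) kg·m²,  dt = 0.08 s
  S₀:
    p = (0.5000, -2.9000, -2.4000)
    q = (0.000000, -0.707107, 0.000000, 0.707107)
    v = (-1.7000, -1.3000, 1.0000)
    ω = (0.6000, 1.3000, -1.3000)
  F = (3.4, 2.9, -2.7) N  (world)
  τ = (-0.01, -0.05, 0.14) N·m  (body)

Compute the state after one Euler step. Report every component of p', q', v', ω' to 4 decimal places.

p' = (0.3640, -3.0040, -2.3200)
q' = (0.0536, -0.7417, -0.0197, 0.6683)
v' = (-1.6093, -1.2227, 0.9280)
ω' = (0.6722, 1.2266, -1.2087)

angular accel α = (0.9025, -0.9175, 1.1413)
ω' = ω + α·dt = (0.6722, 1.2266, -1.2087)
Hamilton product q⊗(0,ω) = (1.3435033, -0.9192391, -0.4949749, -0.9192391)
q' = normalize(q + ½dt·q⊗(0,ω)) = (0.0536, -0.7417, -0.0197, 0.6683)
a = (1.1333, 0.9667, -0.9000)
new position p' = (0.3640, -3.0040, -2.3200)
v + (F/m)dt = (-1.6093, -1.2227, 0.9280)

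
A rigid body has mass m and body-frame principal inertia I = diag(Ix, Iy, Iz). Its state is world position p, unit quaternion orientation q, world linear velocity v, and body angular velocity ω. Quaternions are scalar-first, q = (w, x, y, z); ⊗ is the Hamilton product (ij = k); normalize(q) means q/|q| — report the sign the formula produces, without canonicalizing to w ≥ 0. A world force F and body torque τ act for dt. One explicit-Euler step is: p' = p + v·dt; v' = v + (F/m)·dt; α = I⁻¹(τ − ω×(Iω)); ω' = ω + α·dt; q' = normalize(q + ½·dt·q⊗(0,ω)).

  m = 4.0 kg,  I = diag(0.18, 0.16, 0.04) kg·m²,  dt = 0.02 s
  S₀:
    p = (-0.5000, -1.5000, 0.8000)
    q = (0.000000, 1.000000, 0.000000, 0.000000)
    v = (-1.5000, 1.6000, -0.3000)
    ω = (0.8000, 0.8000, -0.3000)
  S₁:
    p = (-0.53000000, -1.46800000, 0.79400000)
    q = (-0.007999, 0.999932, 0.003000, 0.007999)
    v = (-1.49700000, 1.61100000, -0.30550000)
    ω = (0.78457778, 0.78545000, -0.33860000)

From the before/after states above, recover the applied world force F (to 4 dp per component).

velocity change Δv = (0.00300000, 0.01100000, -0.00550000)
F = m·Δv/dt = (0.6000, 2.2000, -1.1000)

F = (0.6000, 2.2000, -1.1000)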